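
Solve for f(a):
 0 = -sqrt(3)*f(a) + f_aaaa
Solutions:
 f(a) = C1*exp(-3^(1/8)*a) + C2*exp(3^(1/8)*a) + C3*sin(3^(1/8)*a) + C4*cos(3^(1/8)*a)


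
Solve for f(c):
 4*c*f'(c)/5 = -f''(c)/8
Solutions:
 f(c) = C1 + C2*erf(4*sqrt(5)*c/5)


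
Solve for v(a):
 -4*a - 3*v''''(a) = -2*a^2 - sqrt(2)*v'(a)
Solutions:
 v(a) = C1 + C4*exp(2^(1/6)*3^(2/3)*a/3) - sqrt(2)*a^3/3 + sqrt(2)*a^2 + (C2*sin(6^(1/6)*a/2) + C3*cos(6^(1/6)*a/2))*exp(-2^(1/6)*3^(2/3)*a/6)


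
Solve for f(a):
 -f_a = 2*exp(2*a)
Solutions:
 f(a) = C1 - exp(2*a)


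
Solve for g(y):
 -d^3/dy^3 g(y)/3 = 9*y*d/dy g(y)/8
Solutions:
 g(y) = C1 + Integral(C2*airyai(-3*y/2) + C3*airybi(-3*y/2), y)


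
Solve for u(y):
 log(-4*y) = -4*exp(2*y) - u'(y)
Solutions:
 u(y) = C1 - y*log(-y) + y*(1 - 2*log(2)) - 2*exp(2*y)


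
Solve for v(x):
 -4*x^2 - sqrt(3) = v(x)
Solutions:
 v(x) = -4*x^2 - sqrt(3)


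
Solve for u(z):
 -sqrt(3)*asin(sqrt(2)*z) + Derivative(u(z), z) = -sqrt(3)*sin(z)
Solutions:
 u(z) = C1 + sqrt(3)*(z*asin(sqrt(2)*z) + sqrt(2)*sqrt(1 - 2*z^2)/2) + sqrt(3)*cos(z)


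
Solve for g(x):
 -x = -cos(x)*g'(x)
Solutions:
 g(x) = C1 + Integral(x/cos(x), x)


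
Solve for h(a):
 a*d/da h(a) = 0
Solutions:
 h(a) = C1


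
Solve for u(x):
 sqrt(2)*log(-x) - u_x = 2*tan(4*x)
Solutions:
 u(x) = C1 + sqrt(2)*x*(log(-x) - 1) + log(cos(4*x))/2


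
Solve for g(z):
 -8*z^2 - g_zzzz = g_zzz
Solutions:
 g(z) = C1 + C2*z + C3*z^2 + C4*exp(-z) - 2*z^5/15 + 2*z^4/3 - 8*z^3/3


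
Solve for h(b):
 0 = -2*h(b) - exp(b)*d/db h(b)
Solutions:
 h(b) = C1*exp(2*exp(-b))


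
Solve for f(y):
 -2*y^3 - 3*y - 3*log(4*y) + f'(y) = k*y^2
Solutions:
 f(y) = C1 + k*y^3/3 + y^4/2 + 3*y^2/2 + 3*y*log(y) - 3*y + y*log(64)


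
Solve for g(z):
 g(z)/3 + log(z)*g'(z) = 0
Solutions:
 g(z) = C1*exp(-li(z)/3)


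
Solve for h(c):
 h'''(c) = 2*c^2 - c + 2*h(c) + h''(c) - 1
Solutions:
 h(c) = C1*exp(c*(-(3*sqrt(87) + 28)^(1/3) - 1/(3*sqrt(87) + 28)^(1/3) + 2)/6)*sin(sqrt(3)*c*(-(3*sqrt(87) + 28)^(1/3) + (3*sqrt(87) + 28)^(-1/3))/6) + C2*exp(c*(-(3*sqrt(87) + 28)^(1/3) - 1/(3*sqrt(87) + 28)^(1/3) + 2)/6)*cos(sqrt(3)*c*(-(3*sqrt(87) + 28)^(1/3) + (3*sqrt(87) + 28)^(-1/3))/6) + C3*exp(c*((3*sqrt(87) + 28)^(-1/3) + 1 + (3*sqrt(87) + 28)^(1/3))/3) - c^2 + c/2 + 3/2


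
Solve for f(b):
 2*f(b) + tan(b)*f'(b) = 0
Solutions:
 f(b) = C1/sin(b)^2


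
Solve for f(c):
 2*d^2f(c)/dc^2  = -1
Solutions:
 f(c) = C1 + C2*c - c^2/4


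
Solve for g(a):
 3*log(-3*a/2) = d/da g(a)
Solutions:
 g(a) = C1 + 3*a*log(-a) + 3*a*(-1 - log(2) + log(3))


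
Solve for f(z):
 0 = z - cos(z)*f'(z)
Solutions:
 f(z) = C1 + Integral(z/cos(z), z)


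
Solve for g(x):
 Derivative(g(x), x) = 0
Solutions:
 g(x) = C1


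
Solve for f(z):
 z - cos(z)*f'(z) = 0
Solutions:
 f(z) = C1 + Integral(z/cos(z), z)


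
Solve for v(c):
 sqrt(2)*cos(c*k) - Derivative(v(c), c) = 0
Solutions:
 v(c) = C1 + sqrt(2)*sin(c*k)/k


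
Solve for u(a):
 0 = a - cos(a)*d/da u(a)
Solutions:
 u(a) = C1 + Integral(a/cos(a), a)


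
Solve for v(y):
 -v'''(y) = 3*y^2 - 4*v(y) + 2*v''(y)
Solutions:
 v(y) = C1*exp(-y*(2*2^(2/3)/(3*sqrt(57) + 23)^(1/3) + 4 + 2^(1/3)*(3*sqrt(57) + 23)^(1/3))/6)*sin(2^(1/3)*sqrt(3)*y*(-(3*sqrt(57) + 23)^(1/3) + 2*2^(1/3)/(3*sqrt(57) + 23)^(1/3))/6) + C2*exp(-y*(2*2^(2/3)/(3*sqrt(57) + 23)^(1/3) + 4 + 2^(1/3)*(3*sqrt(57) + 23)^(1/3))/6)*cos(2^(1/3)*sqrt(3)*y*(-(3*sqrt(57) + 23)^(1/3) + 2*2^(1/3)/(3*sqrt(57) + 23)^(1/3))/6) + C3*exp(y*(-2 + 2*2^(2/3)/(3*sqrt(57) + 23)^(1/3) + 2^(1/3)*(3*sqrt(57) + 23)^(1/3))/3) + 3*y^2/4 + 3/4


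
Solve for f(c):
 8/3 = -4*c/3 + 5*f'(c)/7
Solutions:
 f(c) = C1 + 14*c^2/15 + 56*c/15


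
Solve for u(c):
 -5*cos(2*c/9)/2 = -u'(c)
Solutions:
 u(c) = C1 + 45*sin(2*c/9)/4


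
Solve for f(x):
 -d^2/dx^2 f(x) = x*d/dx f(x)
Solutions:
 f(x) = C1 + C2*erf(sqrt(2)*x/2)


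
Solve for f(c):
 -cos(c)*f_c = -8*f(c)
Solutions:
 f(c) = C1*(sin(c)^4 + 4*sin(c)^3 + 6*sin(c)^2 + 4*sin(c) + 1)/(sin(c)^4 - 4*sin(c)^3 + 6*sin(c)^2 - 4*sin(c) + 1)


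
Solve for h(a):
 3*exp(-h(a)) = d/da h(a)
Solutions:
 h(a) = log(C1 + 3*a)


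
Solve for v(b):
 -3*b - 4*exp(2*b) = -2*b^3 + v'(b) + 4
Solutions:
 v(b) = C1 + b^4/2 - 3*b^2/2 - 4*b - 2*exp(2*b)


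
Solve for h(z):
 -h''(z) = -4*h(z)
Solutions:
 h(z) = C1*exp(-2*z) + C2*exp(2*z)


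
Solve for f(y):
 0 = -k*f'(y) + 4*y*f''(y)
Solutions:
 f(y) = C1 + y^(re(k)/4 + 1)*(C2*sin(log(y)*Abs(im(k))/4) + C3*cos(log(y)*im(k)/4))


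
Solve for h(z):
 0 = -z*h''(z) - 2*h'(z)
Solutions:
 h(z) = C1 + C2/z


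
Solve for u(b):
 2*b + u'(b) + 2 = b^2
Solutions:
 u(b) = C1 + b^3/3 - b^2 - 2*b


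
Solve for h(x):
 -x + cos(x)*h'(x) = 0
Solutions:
 h(x) = C1 + Integral(x/cos(x), x)


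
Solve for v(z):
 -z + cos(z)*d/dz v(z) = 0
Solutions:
 v(z) = C1 + Integral(z/cos(z), z)


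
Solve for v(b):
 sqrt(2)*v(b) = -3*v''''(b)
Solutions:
 v(b) = (C1*sin(2^(5/8)*3^(3/4)*b/6) + C2*cos(2^(5/8)*3^(3/4)*b/6))*exp(-2^(5/8)*3^(3/4)*b/6) + (C3*sin(2^(5/8)*3^(3/4)*b/6) + C4*cos(2^(5/8)*3^(3/4)*b/6))*exp(2^(5/8)*3^(3/4)*b/6)


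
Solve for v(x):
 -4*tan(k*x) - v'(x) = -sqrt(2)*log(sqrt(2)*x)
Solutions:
 v(x) = C1 + sqrt(2)*x*(log(x) - 1) + sqrt(2)*x*log(2)/2 - 4*Piecewise((-log(cos(k*x))/k, Ne(k, 0)), (0, True))


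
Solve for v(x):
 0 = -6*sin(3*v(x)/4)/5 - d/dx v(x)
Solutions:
 6*x/5 + 2*log(cos(3*v(x)/4) - 1)/3 - 2*log(cos(3*v(x)/4) + 1)/3 = C1


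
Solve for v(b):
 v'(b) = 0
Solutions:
 v(b) = C1


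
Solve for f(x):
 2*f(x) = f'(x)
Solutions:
 f(x) = C1*exp(2*x)


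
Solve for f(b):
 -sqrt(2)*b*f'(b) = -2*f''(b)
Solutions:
 f(b) = C1 + C2*erfi(2^(1/4)*b/2)


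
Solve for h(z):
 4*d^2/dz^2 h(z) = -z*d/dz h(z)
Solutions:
 h(z) = C1 + C2*erf(sqrt(2)*z/4)


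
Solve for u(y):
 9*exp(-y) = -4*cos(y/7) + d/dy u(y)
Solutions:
 u(y) = C1 + 28*sin(y/7) - 9*exp(-y)


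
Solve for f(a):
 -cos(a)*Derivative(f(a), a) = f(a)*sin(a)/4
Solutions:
 f(a) = C1*cos(a)^(1/4)


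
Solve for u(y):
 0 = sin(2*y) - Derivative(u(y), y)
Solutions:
 u(y) = C1 - cos(2*y)/2


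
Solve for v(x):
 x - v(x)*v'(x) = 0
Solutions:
 v(x) = -sqrt(C1 + x^2)
 v(x) = sqrt(C1 + x^2)


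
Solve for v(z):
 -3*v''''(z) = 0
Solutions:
 v(z) = C1 + C2*z + C3*z^2 + C4*z^3


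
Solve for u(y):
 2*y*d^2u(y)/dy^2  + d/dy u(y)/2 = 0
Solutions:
 u(y) = C1 + C2*y^(3/4)


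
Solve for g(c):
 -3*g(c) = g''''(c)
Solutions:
 g(c) = (C1*sin(sqrt(2)*3^(1/4)*c/2) + C2*cos(sqrt(2)*3^(1/4)*c/2))*exp(-sqrt(2)*3^(1/4)*c/2) + (C3*sin(sqrt(2)*3^(1/4)*c/2) + C4*cos(sqrt(2)*3^(1/4)*c/2))*exp(sqrt(2)*3^(1/4)*c/2)


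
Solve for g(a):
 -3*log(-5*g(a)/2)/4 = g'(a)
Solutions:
 4*Integral(1/(log(-_y) - log(2) + log(5)), (_y, g(a)))/3 = C1 - a


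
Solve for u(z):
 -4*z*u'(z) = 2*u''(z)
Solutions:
 u(z) = C1 + C2*erf(z)


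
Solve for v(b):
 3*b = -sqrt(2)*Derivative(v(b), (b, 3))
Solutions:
 v(b) = C1 + C2*b + C3*b^2 - sqrt(2)*b^4/16


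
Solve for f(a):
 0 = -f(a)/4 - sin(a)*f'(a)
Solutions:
 f(a) = C1*(cos(a) + 1)^(1/8)/(cos(a) - 1)^(1/8)


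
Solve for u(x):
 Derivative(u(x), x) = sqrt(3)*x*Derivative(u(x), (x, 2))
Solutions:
 u(x) = C1 + C2*x^(sqrt(3)/3 + 1)


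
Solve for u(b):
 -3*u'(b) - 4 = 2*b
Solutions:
 u(b) = C1 - b^2/3 - 4*b/3


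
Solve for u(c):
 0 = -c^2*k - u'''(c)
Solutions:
 u(c) = C1 + C2*c + C3*c^2 - c^5*k/60


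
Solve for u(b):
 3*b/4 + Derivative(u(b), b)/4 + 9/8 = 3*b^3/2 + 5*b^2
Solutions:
 u(b) = C1 + 3*b^4/2 + 20*b^3/3 - 3*b^2/2 - 9*b/2


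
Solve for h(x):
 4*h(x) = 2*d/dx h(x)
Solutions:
 h(x) = C1*exp(2*x)


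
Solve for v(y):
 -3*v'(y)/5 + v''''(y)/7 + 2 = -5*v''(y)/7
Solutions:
 v(y) = C1 + C2*exp(-y*(-50*90^(1/3)/(189 + sqrt(73221))^(1/3) + 300^(1/3)*(189 + sqrt(73221))^(1/3))/60)*sin(10^(1/3)*3^(1/6)*y*(150/(189 + sqrt(73221))^(1/3) + 10^(1/3)*3^(2/3)*(189 + sqrt(73221))^(1/3))/60) + C3*exp(-y*(-50*90^(1/3)/(189 + sqrt(73221))^(1/3) + 300^(1/3)*(189 + sqrt(73221))^(1/3))/60)*cos(10^(1/3)*3^(1/6)*y*(150/(189 + sqrt(73221))^(1/3) + 10^(1/3)*3^(2/3)*(189 + sqrt(73221))^(1/3))/60) + C4*exp(y*(-50*90^(1/3)/(189 + sqrt(73221))^(1/3) + 300^(1/3)*(189 + sqrt(73221))^(1/3))/30) + 10*y/3


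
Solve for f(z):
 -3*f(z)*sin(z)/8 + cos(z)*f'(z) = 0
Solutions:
 f(z) = C1/cos(z)^(3/8)


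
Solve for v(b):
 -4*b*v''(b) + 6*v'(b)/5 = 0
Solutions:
 v(b) = C1 + C2*b^(13/10)


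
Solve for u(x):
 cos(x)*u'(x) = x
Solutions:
 u(x) = C1 + Integral(x/cos(x), x)


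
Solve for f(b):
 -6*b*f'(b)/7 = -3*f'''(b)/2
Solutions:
 f(b) = C1 + Integral(C2*airyai(14^(2/3)*b/7) + C3*airybi(14^(2/3)*b/7), b)


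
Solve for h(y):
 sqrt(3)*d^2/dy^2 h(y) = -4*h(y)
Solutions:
 h(y) = C1*sin(2*3^(3/4)*y/3) + C2*cos(2*3^(3/4)*y/3)


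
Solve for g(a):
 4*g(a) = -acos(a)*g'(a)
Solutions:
 g(a) = C1*exp(-4*Integral(1/acos(a), a))


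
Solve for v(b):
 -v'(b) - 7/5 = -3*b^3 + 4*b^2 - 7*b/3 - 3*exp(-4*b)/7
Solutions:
 v(b) = C1 + 3*b^4/4 - 4*b^3/3 + 7*b^2/6 - 7*b/5 - 3*exp(-4*b)/28


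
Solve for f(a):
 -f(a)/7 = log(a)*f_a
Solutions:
 f(a) = C1*exp(-li(a)/7)


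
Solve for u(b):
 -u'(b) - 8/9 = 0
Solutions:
 u(b) = C1 - 8*b/9


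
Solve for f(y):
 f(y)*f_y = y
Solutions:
 f(y) = -sqrt(C1 + y^2)
 f(y) = sqrt(C1 + y^2)


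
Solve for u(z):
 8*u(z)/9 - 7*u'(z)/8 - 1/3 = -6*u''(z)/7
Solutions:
 u(z) = (C1*sin(sqrt(64407)*z/288) + C2*cos(sqrt(64407)*z/288))*exp(49*z/96) + 3/8


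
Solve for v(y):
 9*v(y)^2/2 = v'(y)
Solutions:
 v(y) = -2/(C1 + 9*y)


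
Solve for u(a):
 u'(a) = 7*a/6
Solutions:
 u(a) = C1 + 7*a^2/12


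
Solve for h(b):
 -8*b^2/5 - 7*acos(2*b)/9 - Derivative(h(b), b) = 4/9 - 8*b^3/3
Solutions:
 h(b) = C1 + 2*b^4/3 - 8*b^3/15 - 7*b*acos(2*b)/9 - 4*b/9 + 7*sqrt(1 - 4*b^2)/18


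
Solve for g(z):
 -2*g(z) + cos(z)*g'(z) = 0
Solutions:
 g(z) = C1*(sin(z) + 1)/(sin(z) - 1)


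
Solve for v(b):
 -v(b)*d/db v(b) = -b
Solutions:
 v(b) = -sqrt(C1 + b^2)
 v(b) = sqrt(C1 + b^2)


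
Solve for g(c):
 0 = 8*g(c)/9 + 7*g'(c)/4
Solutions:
 g(c) = C1*exp(-32*c/63)


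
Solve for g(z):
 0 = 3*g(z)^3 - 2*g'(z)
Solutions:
 g(z) = -sqrt(-1/(C1 + 3*z))
 g(z) = sqrt(-1/(C1 + 3*z))


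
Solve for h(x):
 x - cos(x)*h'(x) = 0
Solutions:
 h(x) = C1 + Integral(x/cos(x), x)


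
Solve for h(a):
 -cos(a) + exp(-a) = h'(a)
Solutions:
 h(a) = C1 - sin(a) - exp(-a)


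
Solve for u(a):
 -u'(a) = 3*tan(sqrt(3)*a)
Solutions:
 u(a) = C1 + sqrt(3)*log(cos(sqrt(3)*a))


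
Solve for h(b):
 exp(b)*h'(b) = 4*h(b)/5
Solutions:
 h(b) = C1*exp(-4*exp(-b)/5)


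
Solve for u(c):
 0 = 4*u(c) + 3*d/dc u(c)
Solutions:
 u(c) = C1*exp(-4*c/3)


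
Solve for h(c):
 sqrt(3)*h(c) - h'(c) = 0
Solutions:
 h(c) = C1*exp(sqrt(3)*c)


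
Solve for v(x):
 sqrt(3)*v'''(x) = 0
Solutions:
 v(x) = C1 + C2*x + C3*x^2


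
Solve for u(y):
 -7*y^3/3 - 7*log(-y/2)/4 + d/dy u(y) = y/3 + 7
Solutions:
 u(y) = C1 + 7*y^4/12 + y^2/6 + 7*y*log(-y)/4 + 7*y*(3 - log(2))/4


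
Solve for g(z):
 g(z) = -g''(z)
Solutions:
 g(z) = C1*sin(z) + C2*cos(z)


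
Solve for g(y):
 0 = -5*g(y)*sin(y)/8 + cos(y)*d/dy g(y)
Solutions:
 g(y) = C1/cos(y)^(5/8)


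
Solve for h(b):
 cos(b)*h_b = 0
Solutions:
 h(b) = C1


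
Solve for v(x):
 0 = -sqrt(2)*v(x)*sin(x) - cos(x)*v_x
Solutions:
 v(x) = C1*cos(x)^(sqrt(2))


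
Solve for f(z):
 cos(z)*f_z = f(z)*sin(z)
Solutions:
 f(z) = C1/cos(z)


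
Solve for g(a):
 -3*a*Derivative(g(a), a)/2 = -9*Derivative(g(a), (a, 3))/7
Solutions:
 g(a) = C1 + Integral(C2*airyai(6^(2/3)*7^(1/3)*a/6) + C3*airybi(6^(2/3)*7^(1/3)*a/6), a)


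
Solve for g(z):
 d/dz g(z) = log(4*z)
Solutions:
 g(z) = C1 + z*log(z) - z + z*log(4)


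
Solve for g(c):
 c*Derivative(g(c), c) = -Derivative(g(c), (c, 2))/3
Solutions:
 g(c) = C1 + C2*erf(sqrt(6)*c/2)


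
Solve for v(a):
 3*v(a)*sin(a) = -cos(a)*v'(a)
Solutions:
 v(a) = C1*cos(a)^3


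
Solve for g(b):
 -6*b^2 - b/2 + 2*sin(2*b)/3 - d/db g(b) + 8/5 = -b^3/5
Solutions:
 g(b) = C1 + b^4/20 - 2*b^3 - b^2/4 + 8*b/5 - cos(2*b)/3


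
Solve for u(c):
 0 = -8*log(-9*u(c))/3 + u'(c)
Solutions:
 -3*Integral(1/(log(-_y) + 2*log(3)), (_y, u(c)))/8 = C1 - c


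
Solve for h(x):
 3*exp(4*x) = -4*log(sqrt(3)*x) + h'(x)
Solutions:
 h(x) = C1 + 4*x*log(x) + 2*x*(-2 + log(3)) + 3*exp(4*x)/4


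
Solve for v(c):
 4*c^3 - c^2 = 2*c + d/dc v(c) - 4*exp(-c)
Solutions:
 v(c) = C1 + c^4 - c^3/3 - c^2 - 4*exp(-c)


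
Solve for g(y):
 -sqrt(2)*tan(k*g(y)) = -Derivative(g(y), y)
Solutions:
 g(y) = Piecewise((-asin(exp(C1*k + sqrt(2)*k*y))/k + pi/k, Ne(k, 0)), (nan, True))
 g(y) = Piecewise((asin(exp(C1*k + sqrt(2)*k*y))/k, Ne(k, 0)), (nan, True))


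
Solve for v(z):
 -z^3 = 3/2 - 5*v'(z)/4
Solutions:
 v(z) = C1 + z^4/5 + 6*z/5


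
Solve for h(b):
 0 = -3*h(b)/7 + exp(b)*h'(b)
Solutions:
 h(b) = C1*exp(-3*exp(-b)/7)


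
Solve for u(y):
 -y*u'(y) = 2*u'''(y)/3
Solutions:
 u(y) = C1 + Integral(C2*airyai(-2^(2/3)*3^(1/3)*y/2) + C3*airybi(-2^(2/3)*3^(1/3)*y/2), y)


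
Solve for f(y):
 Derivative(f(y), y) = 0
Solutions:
 f(y) = C1


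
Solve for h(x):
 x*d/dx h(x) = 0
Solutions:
 h(x) = C1


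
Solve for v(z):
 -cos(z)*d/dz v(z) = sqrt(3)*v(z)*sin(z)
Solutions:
 v(z) = C1*cos(z)^(sqrt(3))


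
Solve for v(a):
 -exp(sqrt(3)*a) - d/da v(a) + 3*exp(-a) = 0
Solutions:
 v(a) = C1 - sqrt(3)*exp(sqrt(3)*a)/3 - 3*exp(-a)


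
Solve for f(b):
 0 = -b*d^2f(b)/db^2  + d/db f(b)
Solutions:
 f(b) = C1 + C2*b^2


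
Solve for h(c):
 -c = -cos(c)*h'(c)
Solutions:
 h(c) = C1 + Integral(c/cos(c), c)


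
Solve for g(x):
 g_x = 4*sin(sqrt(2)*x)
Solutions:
 g(x) = C1 - 2*sqrt(2)*cos(sqrt(2)*x)


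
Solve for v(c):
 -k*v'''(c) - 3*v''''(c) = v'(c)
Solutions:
 v(c) = C1 + C2*exp(-c*(2*2^(1/3)*k^2/(2*k^3 + sqrt(-4*k^6 + (2*k^3 + 243)^2) + 243)^(1/3) + 2*k + 2^(2/3)*(2*k^3 + sqrt(-4*k^6 + (2*k^3 + 243)^2) + 243)^(1/3))/18) + C3*exp(c*(-8*2^(1/3)*k^2/((-1 + sqrt(3)*I)*(2*k^3 + sqrt(-4*k^6 + (2*k^3 + 243)^2) + 243)^(1/3)) - 4*k + 2^(2/3)*(2*k^3 + sqrt(-4*k^6 + (2*k^3 + 243)^2) + 243)^(1/3) - 2^(2/3)*sqrt(3)*I*(2*k^3 + sqrt(-4*k^6 + (2*k^3 + 243)^2) + 243)^(1/3))/36) + C4*exp(c*(8*2^(1/3)*k^2/((1 + sqrt(3)*I)*(2*k^3 + sqrt(-4*k^6 + (2*k^3 + 243)^2) + 243)^(1/3)) - 4*k + 2^(2/3)*(2*k^3 + sqrt(-4*k^6 + (2*k^3 + 243)^2) + 243)^(1/3) + 2^(2/3)*sqrt(3)*I*(2*k^3 + sqrt(-4*k^6 + (2*k^3 + 243)^2) + 243)^(1/3))/36)


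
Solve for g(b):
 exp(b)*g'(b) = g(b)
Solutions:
 g(b) = C1*exp(-exp(-b))


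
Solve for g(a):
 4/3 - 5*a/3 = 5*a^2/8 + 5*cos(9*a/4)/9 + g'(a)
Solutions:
 g(a) = C1 - 5*a^3/24 - 5*a^2/6 + 4*a/3 - 20*sin(9*a/4)/81


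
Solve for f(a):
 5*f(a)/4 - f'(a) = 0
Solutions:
 f(a) = C1*exp(5*a/4)


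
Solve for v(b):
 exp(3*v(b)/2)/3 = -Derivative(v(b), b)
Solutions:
 v(b) = 2*log(1/(C1 + b))/3 + 2*log(2)/3
 v(b) = 2*log(2^(1/3)*(-1 - sqrt(3)*I)*(1/(C1 + b))^(1/3)/2)
 v(b) = 2*log(2^(1/3)*(-1 + sqrt(3)*I)*(1/(C1 + b))^(1/3)/2)


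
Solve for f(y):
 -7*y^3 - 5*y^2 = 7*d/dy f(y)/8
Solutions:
 f(y) = C1 - 2*y^4 - 40*y^3/21


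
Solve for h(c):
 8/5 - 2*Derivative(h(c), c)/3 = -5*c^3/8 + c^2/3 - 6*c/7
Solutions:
 h(c) = C1 + 15*c^4/64 - c^3/6 + 9*c^2/14 + 12*c/5


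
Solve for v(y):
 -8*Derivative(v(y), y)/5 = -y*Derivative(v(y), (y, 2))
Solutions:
 v(y) = C1 + C2*y^(13/5)


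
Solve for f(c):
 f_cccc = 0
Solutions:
 f(c) = C1 + C2*c + C3*c^2 + C4*c^3


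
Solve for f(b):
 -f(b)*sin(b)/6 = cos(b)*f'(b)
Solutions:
 f(b) = C1*cos(b)^(1/6)


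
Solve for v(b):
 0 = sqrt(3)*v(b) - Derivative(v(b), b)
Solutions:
 v(b) = C1*exp(sqrt(3)*b)


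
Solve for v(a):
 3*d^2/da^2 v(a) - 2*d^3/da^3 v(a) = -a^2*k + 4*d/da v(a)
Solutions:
 v(a) = C1 + a^3*k/12 + 3*a^2*k/16 + a*k/32 + (C2*sin(sqrt(23)*a/4) + C3*cos(sqrt(23)*a/4))*exp(3*a/4)


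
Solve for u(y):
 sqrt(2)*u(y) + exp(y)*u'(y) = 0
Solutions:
 u(y) = C1*exp(sqrt(2)*exp(-y))


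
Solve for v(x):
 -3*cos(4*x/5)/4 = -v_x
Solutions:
 v(x) = C1 + 15*sin(4*x/5)/16


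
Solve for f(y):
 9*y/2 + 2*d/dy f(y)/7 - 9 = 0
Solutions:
 f(y) = C1 - 63*y^2/8 + 63*y/2


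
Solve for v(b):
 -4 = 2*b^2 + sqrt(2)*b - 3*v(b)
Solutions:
 v(b) = 2*b^2/3 + sqrt(2)*b/3 + 4/3


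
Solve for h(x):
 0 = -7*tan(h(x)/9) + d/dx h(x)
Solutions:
 h(x) = -9*asin(C1*exp(7*x/9)) + 9*pi
 h(x) = 9*asin(C1*exp(7*x/9))


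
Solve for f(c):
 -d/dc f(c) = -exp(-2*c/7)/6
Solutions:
 f(c) = C1 - 7*exp(-2*c/7)/12


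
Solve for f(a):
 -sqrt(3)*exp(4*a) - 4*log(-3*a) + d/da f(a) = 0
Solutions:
 f(a) = C1 + 4*a*log(-a) + 4*a*(-1 + log(3)) + sqrt(3)*exp(4*a)/4


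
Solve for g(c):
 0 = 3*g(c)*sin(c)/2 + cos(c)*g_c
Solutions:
 g(c) = C1*cos(c)^(3/2)


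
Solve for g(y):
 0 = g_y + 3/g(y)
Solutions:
 g(y) = -sqrt(C1 - 6*y)
 g(y) = sqrt(C1 - 6*y)


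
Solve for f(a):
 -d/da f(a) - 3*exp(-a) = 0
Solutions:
 f(a) = C1 + 3*exp(-a)


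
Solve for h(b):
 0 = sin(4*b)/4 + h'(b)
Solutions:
 h(b) = C1 + cos(4*b)/16


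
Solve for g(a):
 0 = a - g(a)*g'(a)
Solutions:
 g(a) = -sqrt(C1 + a^2)
 g(a) = sqrt(C1 + a^2)


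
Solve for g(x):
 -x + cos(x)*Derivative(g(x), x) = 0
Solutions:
 g(x) = C1 + Integral(x/cos(x), x)


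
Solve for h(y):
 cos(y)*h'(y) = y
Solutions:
 h(y) = C1 + Integral(y/cos(y), y)


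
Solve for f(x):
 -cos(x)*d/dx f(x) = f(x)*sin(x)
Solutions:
 f(x) = C1*cos(x)


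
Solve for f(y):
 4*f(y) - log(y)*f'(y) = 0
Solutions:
 f(y) = C1*exp(4*li(y))


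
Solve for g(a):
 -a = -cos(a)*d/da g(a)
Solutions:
 g(a) = C1 + Integral(a/cos(a), a)


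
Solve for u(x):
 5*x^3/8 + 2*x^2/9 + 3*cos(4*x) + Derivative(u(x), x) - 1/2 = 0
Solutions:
 u(x) = C1 - 5*x^4/32 - 2*x^3/27 + x/2 - 3*sin(4*x)/4


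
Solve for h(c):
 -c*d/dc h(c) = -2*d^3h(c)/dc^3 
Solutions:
 h(c) = C1 + Integral(C2*airyai(2^(2/3)*c/2) + C3*airybi(2^(2/3)*c/2), c)


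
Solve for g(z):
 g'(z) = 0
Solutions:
 g(z) = C1


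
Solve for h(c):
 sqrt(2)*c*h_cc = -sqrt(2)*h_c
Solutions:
 h(c) = C1 + C2*log(c)


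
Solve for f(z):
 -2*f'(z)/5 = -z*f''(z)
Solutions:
 f(z) = C1 + C2*z^(7/5)


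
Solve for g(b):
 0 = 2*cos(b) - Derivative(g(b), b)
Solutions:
 g(b) = C1 + 2*sin(b)


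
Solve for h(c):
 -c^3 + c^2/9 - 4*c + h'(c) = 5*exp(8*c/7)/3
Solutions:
 h(c) = C1 + c^4/4 - c^3/27 + 2*c^2 + 35*exp(8*c/7)/24


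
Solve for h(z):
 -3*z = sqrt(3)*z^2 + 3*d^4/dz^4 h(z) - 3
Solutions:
 h(z) = C1 + C2*z + C3*z^2 + C4*z^3 - sqrt(3)*z^6/1080 - z^5/120 + z^4/24


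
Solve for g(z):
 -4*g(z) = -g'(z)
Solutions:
 g(z) = C1*exp(4*z)


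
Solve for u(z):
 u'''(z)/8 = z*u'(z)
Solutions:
 u(z) = C1 + Integral(C2*airyai(2*z) + C3*airybi(2*z), z)


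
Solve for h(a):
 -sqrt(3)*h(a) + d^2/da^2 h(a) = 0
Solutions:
 h(a) = C1*exp(-3^(1/4)*a) + C2*exp(3^(1/4)*a)


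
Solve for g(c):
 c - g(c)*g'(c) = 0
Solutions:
 g(c) = -sqrt(C1 + c^2)
 g(c) = sqrt(C1 + c^2)


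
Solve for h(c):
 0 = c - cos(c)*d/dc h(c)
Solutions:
 h(c) = C1 + Integral(c/cos(c), c)


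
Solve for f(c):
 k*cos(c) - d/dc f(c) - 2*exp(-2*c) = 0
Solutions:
 f(c) = C1 + k*sin(c) + exp(-2*c)


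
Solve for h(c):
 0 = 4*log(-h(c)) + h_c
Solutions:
 -li(-h(c)) = C1 - 4*c


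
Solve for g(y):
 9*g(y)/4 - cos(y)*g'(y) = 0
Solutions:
 g(y) = C1*(sin(y) + 1)^(9/8)/(sin(y) - 1)^(9/8)


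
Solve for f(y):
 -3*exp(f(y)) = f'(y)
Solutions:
 f(y) = log(1/(C1 + 3*y))


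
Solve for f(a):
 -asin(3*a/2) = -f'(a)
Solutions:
 f(a) = C1 + a*asin(3*a/2) + sqrt(4 - 9*a^2)/3


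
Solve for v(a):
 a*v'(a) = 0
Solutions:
 v(a) = C1


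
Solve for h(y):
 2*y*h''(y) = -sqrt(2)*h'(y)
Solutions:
 h(y) = C1 + C2*y^(1 - sqrt(2)/2)


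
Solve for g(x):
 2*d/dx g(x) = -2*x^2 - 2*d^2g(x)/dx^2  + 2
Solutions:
 g(x) = C1 + C2*exp(-x) - x^3/3 + x^2 - x


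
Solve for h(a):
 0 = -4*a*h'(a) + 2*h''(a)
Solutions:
 h(a) = C1 + C2*erfi(a)


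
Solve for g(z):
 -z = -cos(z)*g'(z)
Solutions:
 g(z) = C1 + Integral(z/cos(z), z)


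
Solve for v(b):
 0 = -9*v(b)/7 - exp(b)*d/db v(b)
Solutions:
 v(b) = C1*exp(9*exp(-b)/7)


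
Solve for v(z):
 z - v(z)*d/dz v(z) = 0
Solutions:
 v(z) = -sqrt(C1 + z^2)
 v(z) = sqrt(C1 + z^2)


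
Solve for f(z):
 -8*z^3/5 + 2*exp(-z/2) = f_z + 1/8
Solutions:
 f(z) = C1 - 2*z^4/5 - z/8 - 4*exp(-z/2)


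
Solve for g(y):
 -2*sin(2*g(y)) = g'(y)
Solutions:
 g(y) = pi - acos((-C1 - exp(8*y))/(C1 - exp(8*y)))/2
 g(y) = acos((-C1 - exp(8*y))/(C1 - exp(8*y)))/2


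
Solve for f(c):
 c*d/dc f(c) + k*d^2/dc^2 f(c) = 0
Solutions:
 f(c) = C1 + C2*sqrt(k)*erf(sqrt(2)*c*sqrt(1/k)/2)


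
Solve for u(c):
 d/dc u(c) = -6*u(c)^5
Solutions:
 u(c) = -I*(1/(C1 + 24*c))^(1/4)
 u(c) = I*(1/(C1 + 24*c))^(1/4)
 u(c) = -(1/(C1 + 24*c))^(1/4)
 u(c) = (1/(C1 + 24*c))^(1/4)


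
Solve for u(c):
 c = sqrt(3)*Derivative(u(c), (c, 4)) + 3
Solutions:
 u(c) = C1 + C2*c + C3*c^2 + C4*c^3 + sqrt(3)*c^5/360 - sqrt(3)*c^4/24


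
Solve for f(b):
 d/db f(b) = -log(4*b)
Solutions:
 f(b) = C1 - b*log(b) - b*log(4) + b


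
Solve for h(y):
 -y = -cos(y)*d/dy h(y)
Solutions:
 h(y) = C1 + Integral(y/cos(y), y)


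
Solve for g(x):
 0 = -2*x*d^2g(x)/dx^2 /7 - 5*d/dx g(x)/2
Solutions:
 g(x) = C1 + C2/x^(31/4)


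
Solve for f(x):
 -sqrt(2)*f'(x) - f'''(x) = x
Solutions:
 f(x) = C1 + C2*sin(2^(1/4)*x) + C3*cos(2^(1/4)*x) - sqrt(2)*x^2/4


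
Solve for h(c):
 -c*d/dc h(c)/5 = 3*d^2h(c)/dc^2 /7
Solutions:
 h(c) = C1 + C2*erf(sqrt(210)*c/30)


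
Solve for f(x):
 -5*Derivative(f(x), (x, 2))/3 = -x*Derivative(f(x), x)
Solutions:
 f(x) = C1 + C2*erfi(sqrt(30)*x/10)


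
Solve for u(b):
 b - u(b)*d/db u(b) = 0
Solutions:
 u(b) = -sqrt(C1 + b^2)
 u(b) = sqrt(C1 + b^2)


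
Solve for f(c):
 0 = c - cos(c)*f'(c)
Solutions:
 f(c) = C1 + Integral(c/cos(c), c)


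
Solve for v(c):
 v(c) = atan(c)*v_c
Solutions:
 v(c) = C1*exp(Integral(1/atan(c), c))


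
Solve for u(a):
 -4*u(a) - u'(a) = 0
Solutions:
 u(a) = C1*exp(-4*a)


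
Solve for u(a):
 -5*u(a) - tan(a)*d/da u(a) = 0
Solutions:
 u(a) = C1/sin(a)^5


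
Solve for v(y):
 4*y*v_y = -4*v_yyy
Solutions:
 v(y) = C1 + Integral(C2*airyai(-y) + C3*airybi(-y), y)


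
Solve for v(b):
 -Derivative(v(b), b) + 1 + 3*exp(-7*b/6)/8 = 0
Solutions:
 v(b) = C1 + b - 9*exp(-7*b/6)/28


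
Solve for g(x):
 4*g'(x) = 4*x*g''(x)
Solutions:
 g(x) = C1 + C2*x^2


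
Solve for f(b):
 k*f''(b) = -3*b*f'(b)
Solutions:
 f(b) = C1 + C2*sqrt(k)*erf(sqrt(6)*b*sqrt(1/k)/2)


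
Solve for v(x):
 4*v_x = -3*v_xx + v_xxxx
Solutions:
 v(x) = C1 + C2*exp(-x*((sqrt(3) + 2)^(-1/3) + (sqrt(3) + 2)^(1/3))/2)*sin(sqrt(3)*x*(-(sqrt(3) + 2)^(1/3) + (sqrt(3) + 2)^(-1/3))/2) + C3*exp(-x*((sqrt(3) + 2)^(-1/3) + (sqrt(3) + 2)^(1/3))/2)*cos(sqrt(3)*x*(-(sqrt(3) + 2)^(1/3) + (sqrt(3) + 2)^(-1/3))/2) + C4*exp(x*((sqrt(3) + 2)^(-1/3) + (sqrt(3) + 2)^(1/3)))


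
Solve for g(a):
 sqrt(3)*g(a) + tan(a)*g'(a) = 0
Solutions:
 g(a) = C1/sin(a)^(sqrt(3))


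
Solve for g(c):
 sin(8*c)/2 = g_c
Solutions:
 g(c) = C1 - cos(8*c)/16


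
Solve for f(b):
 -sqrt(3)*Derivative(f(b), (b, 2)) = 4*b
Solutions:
 f(b) = C1 + C2*b - 2*sqrt(3)*b^3/9


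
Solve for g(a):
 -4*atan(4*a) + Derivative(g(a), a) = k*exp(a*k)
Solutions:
 g(a) = C1 + 4*a*atan(4*a) + k*Piecewise((exp(a*k)/k, Ne(k, 0)), (a, True)) - log(16*a^2 + 1)/2


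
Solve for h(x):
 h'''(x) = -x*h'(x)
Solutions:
 h(x) = C1 + Integral(C2*airyai(-x) + C3*airybi(-x), x)


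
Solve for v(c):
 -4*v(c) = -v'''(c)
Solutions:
 v(c) = C3*exp(2^(2/3)*c) + (C1*sin(2^(2/3)*sqrt(3)*c/2) + C2*cos(2^(2/3)*sqrt(3)*c/2))*exp(-2^(2/3)*c/2)


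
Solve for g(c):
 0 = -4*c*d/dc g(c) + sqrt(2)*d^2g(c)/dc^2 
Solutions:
 g(c) = C1 + C2*erfi(2^(1/4)*c)


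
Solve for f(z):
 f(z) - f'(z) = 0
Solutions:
 f(z) = C1*exp(z)


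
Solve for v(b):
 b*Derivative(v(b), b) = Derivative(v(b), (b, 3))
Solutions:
 v(b) = C1 + Integral(C2*airyai(b) + C3*airybi(b), b)


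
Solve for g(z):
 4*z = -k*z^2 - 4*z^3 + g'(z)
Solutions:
 g(z) = C1 + k*z^3/3 + z^4 + 2*z^2


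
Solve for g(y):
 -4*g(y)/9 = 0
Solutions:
 g(y) = 0


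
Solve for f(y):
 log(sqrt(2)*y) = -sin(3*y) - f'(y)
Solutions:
 f(y) = C1 - y*log(y) - y*log(2)/2 + y + cos(3*y)/3


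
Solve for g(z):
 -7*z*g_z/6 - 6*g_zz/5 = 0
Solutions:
 g(z) = C1 + C2*erf(sqrt(70)*z/12)


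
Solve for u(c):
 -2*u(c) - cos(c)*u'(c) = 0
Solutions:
 u(c) = C1*(sin(c) - 1)/(sin(c) + 1)


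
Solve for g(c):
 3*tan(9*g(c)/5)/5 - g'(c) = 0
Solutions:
 g(c) = -5*asin(C1*exp(27*c/25))/9 + 5*pi/9
 g(c) = 5*asin(C1*exp(27*c/25))/9


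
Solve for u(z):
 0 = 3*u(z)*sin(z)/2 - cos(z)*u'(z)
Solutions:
 u(z) = C1/cos(z)^(3/2)


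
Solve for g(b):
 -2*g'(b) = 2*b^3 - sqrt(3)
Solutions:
 g(b) = C1 - b^4/4 + sqrt(3)*b/2


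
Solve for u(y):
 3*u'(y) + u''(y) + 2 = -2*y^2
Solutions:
 u(y) = C1 + C2*exp(-3*y) - 2*y^3/9 + 2*y^2/9 - 22*y/27


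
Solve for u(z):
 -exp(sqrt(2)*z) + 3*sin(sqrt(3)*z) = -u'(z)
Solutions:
 u(z) = C1 + sqrt(2)*exp(sqrt(2)*z)/2 + sqrt(3)*cos(sqrt(3)*z)


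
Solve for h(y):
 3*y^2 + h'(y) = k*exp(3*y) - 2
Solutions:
 h(y) = C1 + k*exp(3*y)/3 - y^3 - 2*y


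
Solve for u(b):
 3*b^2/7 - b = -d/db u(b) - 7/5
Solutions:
 u(b) = C1 - b^3/7 + b^2/2 - 7*b/5


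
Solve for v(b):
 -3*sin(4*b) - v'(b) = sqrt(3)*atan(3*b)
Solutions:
 v(b) = C1 - sqrt(3)*(b*atan(3*b) - log(9*b^2 + 1)/6) + 3*cos(4*b)/4


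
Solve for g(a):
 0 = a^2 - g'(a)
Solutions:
 g(a) = C1 + a^3/3


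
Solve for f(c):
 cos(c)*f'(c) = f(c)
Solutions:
 f(c) = C1*sqrt(sin(c) + 1)/sqrt(sin(c) - 1)


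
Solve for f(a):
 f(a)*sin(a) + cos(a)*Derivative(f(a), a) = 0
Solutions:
 f(a) = C1*cos(a)


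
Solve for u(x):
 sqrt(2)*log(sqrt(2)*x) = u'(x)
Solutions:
 u(x) = C1 + sqrt(2)*x*log(x) - sqrt(2)*x + sqrt(2)*x*log(2)/2


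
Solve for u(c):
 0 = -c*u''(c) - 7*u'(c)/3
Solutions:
 u(c) = C1 + C2/c^(4/3)


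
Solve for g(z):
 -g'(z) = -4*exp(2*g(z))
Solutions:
 g(z) = log(-sqrt(-1/(C1 + 4*z))) - log(2)/2
 g(z) = log(-1/(C1 + 4*z))/2 - log(2)/2


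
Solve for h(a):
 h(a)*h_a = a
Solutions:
 h(a) = -sqrt(C1 + a^2)
 h(a) = sqrt(C1 + a^2)


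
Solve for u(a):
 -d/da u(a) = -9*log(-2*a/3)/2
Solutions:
 u(a) = C1 + 9*a*log(-a)/2 + 9*a*(-log(3) - 1 + log(2))/2


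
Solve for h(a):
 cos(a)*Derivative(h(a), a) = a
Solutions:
 h(a) = C1 + Integral(a/cos(a), a)


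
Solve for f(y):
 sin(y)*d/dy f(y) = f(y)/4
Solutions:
 f(y) = C1*(cos(y) - 1)^(1/8)/(cos(y) + 1)^(1/8)


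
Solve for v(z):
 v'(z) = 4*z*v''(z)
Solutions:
 v(z) = C1 + C2*z^(5/4)


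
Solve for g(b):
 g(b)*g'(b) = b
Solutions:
 g(b) = -sqrt(C1 + b^2)
 g(b) = sqrt(C1 + b^2)


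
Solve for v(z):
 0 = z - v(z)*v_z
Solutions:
 v(z) = -sqrt(C1 + z^2)
 v(z) = sqrt(C1 + z^2)


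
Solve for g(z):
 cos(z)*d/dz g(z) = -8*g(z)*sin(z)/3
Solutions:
 g(z) = C1*cos(z)^(8/3)


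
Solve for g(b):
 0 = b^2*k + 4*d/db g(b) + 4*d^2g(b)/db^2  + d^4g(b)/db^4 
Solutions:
 g(b) = C1 + C2*exp(-6^(1/3)*b*(-(9 + sqrt(129))^(1/3) + 2*6^(1/3)/(9 + sqrt(129))^(1/3))/6)*sin(2^(1/3)*3^(1/6)*b*(2^(1/3)/(9 + sqrt(129))^(1/3) + 3^(2/3)*(9 + sqrt(129))^(1/3)/6)) + C3*exp(-6^(1/3)*b*(-(9 + sqrt(129))^(1/3) + 2*6^(1/3)/(9 + sqrt(129))^(1/3))/6)*cos(2^(1/3)*3^(1/6)*b*(2^(1/3)/(9 + sqrt(129))^(1/3) + 3^(2/3)*(9 + sqrt(129))^(1/3)/6)) + C4*exp(6^(1/3)*b*(-(9 + sqrt(129))^(1/3) + 2*6^(1/3)/(9 + sqrt(129))^(1/3))/3) - b^3*k/12 + b^2*k/4 - b*k/2


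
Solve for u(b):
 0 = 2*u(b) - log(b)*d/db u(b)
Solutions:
 u(b) = C1*exp(2*li(b))


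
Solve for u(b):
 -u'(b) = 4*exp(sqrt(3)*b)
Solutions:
 u(b) = C1 - 4*sqrt(3)*exp(sqrt(3)*b)/3


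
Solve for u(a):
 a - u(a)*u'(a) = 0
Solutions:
 u(a) = -sqrt(C1 + a^2)
 u(a) = sqrt(C1 + a^2)


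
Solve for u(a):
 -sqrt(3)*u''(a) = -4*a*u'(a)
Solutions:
 u(a) = C1 + C2*erfi(sqrt(2)*3^(3/4)*a/3)


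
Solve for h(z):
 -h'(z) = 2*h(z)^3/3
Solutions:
 h(z) = -sqrt(6)*sqrt(-1/(C1 - 2*z))/2
 h(z) = sqrt(6)*sqrt(-1/(C1 - 2*z))/2


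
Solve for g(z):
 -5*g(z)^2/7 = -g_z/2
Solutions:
 g(z) = -7/(C1 + 10*z)


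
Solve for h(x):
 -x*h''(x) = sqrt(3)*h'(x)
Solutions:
 h(x) = C1 + C2*x^(1 - sqrt(3))


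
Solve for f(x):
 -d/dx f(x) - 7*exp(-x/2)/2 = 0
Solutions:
 f(x) = C1 + 7*exp(-x/2)


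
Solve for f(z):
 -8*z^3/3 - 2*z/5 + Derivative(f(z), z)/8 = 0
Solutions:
 f(z) = C1 + 16*z^4/3 + 8*z^2/5


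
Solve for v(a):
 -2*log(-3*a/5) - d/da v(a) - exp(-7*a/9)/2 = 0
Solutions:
 v(a) = C1 - 2*a*log(-a) + 2*a*(-log(3) + 1 + log(5)) + 9*exp(-7*a/9)/14


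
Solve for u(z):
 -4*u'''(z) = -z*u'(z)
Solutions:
 u(z) = C1 + Integral(C2*airyai(2^(1/3)*z/2) + C3*airybi(2^(1/3)*z/2), z)


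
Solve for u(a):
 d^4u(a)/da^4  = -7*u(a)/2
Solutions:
 u(a) = (C1*sin(14^(1/4)*a/2) + C2*cos(14^(1/4)*a/2))*exp(-14^(1/4)*a/2) + (C3*sin(14^(1/4)*a/2) + C4*cos(14^(1/4)*a/2))*exp(14^(1/4)*a/2)


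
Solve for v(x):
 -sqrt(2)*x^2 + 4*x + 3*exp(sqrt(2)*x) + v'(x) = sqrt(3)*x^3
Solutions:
 v(x) = C1 + sqrt(3)*x^4/4 + sqrt(2)*x^3/3 - 2*x^2 - 3*sqrt(2)*exp(sqrt(2)*x)/2


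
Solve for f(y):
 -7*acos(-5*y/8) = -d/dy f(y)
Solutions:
 f(y) = C1 + 7*y*acos(-5*y/8) + 7*sqrt(64 - 25*y^2)/5


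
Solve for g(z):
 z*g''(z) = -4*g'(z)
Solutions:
 g(z) = C1 + C2/z^3


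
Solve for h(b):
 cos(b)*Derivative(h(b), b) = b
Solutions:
 h(b) = C1 + Integral(b/cos(b), b)


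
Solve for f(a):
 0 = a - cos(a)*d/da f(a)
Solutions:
 f(a) = C1 + Integral(a/cos(a), a)


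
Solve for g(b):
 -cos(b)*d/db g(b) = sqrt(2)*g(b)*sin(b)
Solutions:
 g(b) = C1*cos(b)^(sqrt(2))


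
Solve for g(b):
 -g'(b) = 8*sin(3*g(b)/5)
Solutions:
 8*b + 5*log(cos(3*g(b)/5) - 1)/6 - 5*log(cos(3*g(b)/5) + 1)/6 = C1


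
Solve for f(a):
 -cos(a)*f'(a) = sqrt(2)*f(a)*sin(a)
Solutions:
 f(a) = C1*cos(a)^(sqrt(2))


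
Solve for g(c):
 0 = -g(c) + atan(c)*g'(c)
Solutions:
 g(c) = C1*exp(Integral(1/atan(c), c))


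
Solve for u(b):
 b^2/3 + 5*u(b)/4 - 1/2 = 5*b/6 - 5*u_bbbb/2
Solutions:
 u(b) = -4*b^2/15 + 2*b/3 + (C1*sin(2^(1/4)*b/2) + C2*cos(2^(1/4)*b/2))*exp(-2^(1/4)*b/2) + (C3*sin(2^(1/4)*b/2) + C4*cos(2^(1/4)*b/2))*exp(2^(1/4)*b/2) + 2/5


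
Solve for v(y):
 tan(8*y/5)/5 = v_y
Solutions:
 v(y) = C1 - log(cos(8*y/5))/8


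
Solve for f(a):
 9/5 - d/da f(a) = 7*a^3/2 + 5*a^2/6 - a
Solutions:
 f(a) = C1 - 7*a^4/8 - 5*a^3/18 + a^2/2 + 9*a/5


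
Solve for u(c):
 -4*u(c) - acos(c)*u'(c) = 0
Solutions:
 u(c) = C1*exp(-4*Integral(1/acos(c), c))


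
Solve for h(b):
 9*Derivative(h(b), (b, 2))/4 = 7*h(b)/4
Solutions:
 h(b) = C1*exp(-sqrt(7)*b/3) + C2*exp(sqrt(7)*b/3)


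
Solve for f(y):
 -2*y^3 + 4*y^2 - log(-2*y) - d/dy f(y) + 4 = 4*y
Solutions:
 f(y) = C1 - y^4/2 + 4*y^3/3 - 2*y^2 - y*log(-y) + y*(5 - log(2))


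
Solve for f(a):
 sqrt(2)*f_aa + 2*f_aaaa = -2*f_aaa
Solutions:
 f(a) = C1 + C2*a + (C3*sin(a*sqrt(-1 + 2*sqrt(2))/2) + C4*cos(a*sqrt(-1 + 2*sqrt(2))/2))*exp(-a/2)


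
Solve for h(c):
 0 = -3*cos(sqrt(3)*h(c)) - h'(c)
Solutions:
 h(c) = sqrt(3)*(pi - asin((exp(2*sqrt(3)*C1) + exp(6*sqrt(3)*c))/(exp(2*sqrt(3)*C1) - exp(6*sqrt(3)*c))))/3
 h(c) = sqrt(3)*asin((exp(2*sqrt(3)*C1) + exp(6*sqrt(3)*c))/(exp(2*sqrt(3)*C1) - exp(6*sqrt(3)*c)))/3


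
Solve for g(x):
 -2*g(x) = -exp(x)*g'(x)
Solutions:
 g(x) = C1*exp(-2*exp(-x))


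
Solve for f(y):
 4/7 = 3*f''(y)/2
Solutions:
 f(y) = C1 + C2*y + 4*y^2/21


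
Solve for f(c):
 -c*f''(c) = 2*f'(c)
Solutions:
 f(c) = C1 + C2/c


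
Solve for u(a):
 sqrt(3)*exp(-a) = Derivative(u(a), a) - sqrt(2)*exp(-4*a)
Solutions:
 u(a) = C1 - sqrt(3)*exp(-a) - sqrt(2)*exp(-4*a)/4


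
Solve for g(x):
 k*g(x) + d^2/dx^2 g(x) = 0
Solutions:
 g(x) = C1*exp(-x*sqrt(-k)) + C2*exp(x*sqrt(-k))


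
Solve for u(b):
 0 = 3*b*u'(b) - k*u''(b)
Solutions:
 u(b) = C1 + C2*erf(sqrt(6)*b*sqrt(-1/k)/2)/sqrt(-1/k)


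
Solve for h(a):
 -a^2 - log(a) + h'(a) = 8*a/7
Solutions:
 h(a) = C1 + a^3/3 + 4*a^2/7 + a*log(a) - a


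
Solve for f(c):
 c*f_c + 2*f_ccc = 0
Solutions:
 f(c) = C1 + Integral(C2*airyai(-2^(2/3)*c/2) + C3*airybi(-2^(2/3)*c/2), c)


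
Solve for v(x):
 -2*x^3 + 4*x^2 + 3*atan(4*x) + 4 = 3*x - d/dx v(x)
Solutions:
 v(x) = C1 + x^4/2 - 4*x^3/3 + 3*x^2/2 - 3*x*atan(4*x) - 4*x + 3*log(16*x^2 + 1)/8


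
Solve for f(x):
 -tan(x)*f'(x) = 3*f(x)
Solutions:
 f(x) = C1/sin(x)^3


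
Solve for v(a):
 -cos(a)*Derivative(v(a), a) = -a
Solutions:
 v(a) = C1 + Integral(a/cos(a), a)


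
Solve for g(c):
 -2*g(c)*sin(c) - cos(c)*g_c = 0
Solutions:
 g(c) = C1*cos(c)^2


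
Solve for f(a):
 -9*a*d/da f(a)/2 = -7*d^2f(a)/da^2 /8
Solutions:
 f(a) = C1 + C2*erfi(3*sqrt(14)*a/7)


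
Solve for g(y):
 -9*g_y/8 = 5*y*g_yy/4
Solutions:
 g(y) = C1 + C2*y^(1/10)


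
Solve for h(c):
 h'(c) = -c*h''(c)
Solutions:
 h(c) = C1 + C2*log(c)


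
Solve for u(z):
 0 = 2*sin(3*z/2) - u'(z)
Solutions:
 u(z) = C1 - 4*cos(3*z/2)/3


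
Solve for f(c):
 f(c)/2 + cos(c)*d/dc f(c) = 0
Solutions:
 f(c) = C1*(sin(c) - 1)^(1/4)/(sin(c) + 1)^(1/4)


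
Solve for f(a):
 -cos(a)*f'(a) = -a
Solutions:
 f(a) = C1 + Integral(a/cos(a), a)


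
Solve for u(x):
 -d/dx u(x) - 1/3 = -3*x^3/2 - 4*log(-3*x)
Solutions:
 u(x) = C1 + 3*x^4/8 + 4*x*log(-x) + x*(-13/3 + 4*log(3))


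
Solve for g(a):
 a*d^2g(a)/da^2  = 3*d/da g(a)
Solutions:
 g(a) = C1 + C2*a^4


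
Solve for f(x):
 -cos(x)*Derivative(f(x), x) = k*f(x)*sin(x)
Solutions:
 f(x) = C1*exp(k*log(cos(x)))


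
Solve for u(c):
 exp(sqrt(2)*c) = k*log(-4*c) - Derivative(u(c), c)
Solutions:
 u(c) = C1 + c*k*log(-c) + c*k*(-1 + 2*log(2)) - sqrt(2)*exp(sqrt(2)*c)/2


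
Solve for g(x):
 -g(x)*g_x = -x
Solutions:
 g(x) = -sqrt(C1 + x^2)
 g(x) = sqrt(C1 + x^2)


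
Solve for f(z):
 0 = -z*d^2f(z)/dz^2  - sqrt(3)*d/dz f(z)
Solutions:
 f(z) = C1 + C2*z^(1 - sqrt(3))


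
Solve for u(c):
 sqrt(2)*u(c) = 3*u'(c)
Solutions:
 u(c) = C1*exp(sqrt(2)*c/3)


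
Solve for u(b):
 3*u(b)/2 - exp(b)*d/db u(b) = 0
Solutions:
 u(b) = C1*exp(-3*exp(-b)/2)


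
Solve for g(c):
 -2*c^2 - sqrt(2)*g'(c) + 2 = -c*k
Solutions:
 g(c) = C1 - sqrt(2)*c^3/3 + sqrt(2)*c^2*k/4 + sqrt(2)*c


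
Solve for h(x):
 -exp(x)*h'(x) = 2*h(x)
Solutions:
 h(x) = C1*exp(2*exp(-x))


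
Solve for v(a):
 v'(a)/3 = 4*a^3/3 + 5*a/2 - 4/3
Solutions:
 v(a) = C1 + a^4 + 15*a^2/4 - 4*a


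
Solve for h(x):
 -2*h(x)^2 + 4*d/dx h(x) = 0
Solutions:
 h(x) = -2/(C1 + x)


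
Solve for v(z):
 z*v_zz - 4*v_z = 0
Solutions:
 v(z) = C1 + C2*z^5


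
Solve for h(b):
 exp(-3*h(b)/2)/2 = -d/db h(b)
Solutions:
 h(b) = 2*log(C1 - 3*b/4)/3
 h(b) = 2*log((-6^(1/3) - 2^(1/3)*3^(5/6)*I)*(C1 - b)^(1/3)/4)
 h(b) = 2*log((-6^(1/3) + 2^(1/3)*3^(5/6)*I)*(C1 - b)^(1/3)/4)


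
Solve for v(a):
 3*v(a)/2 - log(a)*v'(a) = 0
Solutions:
 v(a) = C1*exp(3*li(a)/2)


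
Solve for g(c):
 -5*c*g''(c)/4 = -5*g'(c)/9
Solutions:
 g(c) = C1 + C2*c^(13/9)


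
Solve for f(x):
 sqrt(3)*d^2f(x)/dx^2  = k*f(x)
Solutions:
 f(x) = C1*exp(-3^(3/4)*sqrt(k)*x/3) + C2*exp(3^(3/4)*sqrt(k)*x/3)


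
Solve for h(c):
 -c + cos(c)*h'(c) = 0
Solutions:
 h(c) = C1 + Integral(c/cos(c), c)


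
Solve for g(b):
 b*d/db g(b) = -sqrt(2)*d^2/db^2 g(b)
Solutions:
 g(b) = C1 + C2*erf(2^(1/4)*b/2)


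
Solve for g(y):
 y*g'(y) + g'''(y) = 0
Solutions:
 g(y) = C1 + Integral(C2*airyai(-y) + C3*airybi(-y), y)


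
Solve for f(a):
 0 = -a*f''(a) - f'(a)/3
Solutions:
 f(a) = C1 + C2*a^(2/3)


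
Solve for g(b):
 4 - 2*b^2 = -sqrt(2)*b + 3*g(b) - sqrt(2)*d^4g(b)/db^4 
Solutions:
 g(b) = C1*exp(-2^(7/8)*3^(1/4)*b/2) + C2*exp(2^(7/8)*3^(1/4)*b/2) + C3*sin(2^(7/8)*3^(1/4)*b/2) + C4*cos(2^(7/8)*3^(1/4)*b/2) - 2*b^2/3 + sqrt(2)*b/3 + 4/3


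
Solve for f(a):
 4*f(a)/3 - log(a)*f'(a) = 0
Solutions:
 f(a) = C1*exp(4*li(a)/3)


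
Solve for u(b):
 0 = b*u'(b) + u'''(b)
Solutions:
 u(b) = C1 + Integral(C2*airyai(-b) + C3*airybi(-b), b)


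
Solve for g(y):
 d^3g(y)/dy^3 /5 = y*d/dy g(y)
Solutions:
 g(y) = C1 + Integral(C2*airyai(5^(1/3)*y) + C3*airybi(5^(1/3)*y), y)


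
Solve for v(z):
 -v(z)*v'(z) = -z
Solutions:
 v(z) = -sqrt(C1 + z^2)
 v(z) = sqrt(C1 + z^2)


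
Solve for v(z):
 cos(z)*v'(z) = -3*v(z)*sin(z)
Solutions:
 v(z) = C1*cos(z)^3


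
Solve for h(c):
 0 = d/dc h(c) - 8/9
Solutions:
 h(c) = C1 + 8*c/9


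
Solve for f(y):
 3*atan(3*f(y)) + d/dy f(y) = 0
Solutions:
 Integral(1/atan(3*_y), (_y, f(y))) = C1 - 3*y


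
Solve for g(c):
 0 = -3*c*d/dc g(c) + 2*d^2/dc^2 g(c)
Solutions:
 g(c) = C1 + C2*erfi(sqrt(3)*c/2)


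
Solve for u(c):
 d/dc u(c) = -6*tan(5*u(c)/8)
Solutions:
 u(c) = -8*asin(C1*exp(-15*c/4))/5 + 8*pi/5
 u(c) = 8*asin(C1*exp(-15*c/4))/5


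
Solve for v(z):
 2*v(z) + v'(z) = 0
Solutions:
 v(z) = C1*exp(-2*z)


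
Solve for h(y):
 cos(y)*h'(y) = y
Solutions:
 h(y) = C1 + Integral(y/cos(y), y)


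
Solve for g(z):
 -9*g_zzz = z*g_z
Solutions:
 g(z) = C1 + Integral(C2*airyai(-3^(1/3)*z/3) + C3*airybi(-3^(1/3)*z/3), z)


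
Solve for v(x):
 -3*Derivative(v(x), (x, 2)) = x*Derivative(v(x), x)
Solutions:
 v(x) = C1 + C2*erf(sqrt(6)*x/6)


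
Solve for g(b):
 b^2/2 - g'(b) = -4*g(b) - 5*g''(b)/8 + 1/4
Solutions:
 g(b) = -b^2/8 - b/16 + (C1*sin(12*b/5) + C2*cos(12*b/5))*exp(4*b/5) + 11/128


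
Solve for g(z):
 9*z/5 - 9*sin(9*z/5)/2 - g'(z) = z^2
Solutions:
 g(z) = C1 - z^3/3 + 9*z^2/10 + 5*cos(9*z/5)/2


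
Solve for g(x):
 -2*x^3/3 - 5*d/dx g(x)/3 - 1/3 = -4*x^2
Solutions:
 g(x) = C1 - x^4/10 + 4*x^3/5 - x/5


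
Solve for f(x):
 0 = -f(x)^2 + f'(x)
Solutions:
 f(x) = -1/(C1 + x)


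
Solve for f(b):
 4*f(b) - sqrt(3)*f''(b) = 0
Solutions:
 f(b) = C1*exp(-2*3^(3/4)*b/3) + C2*exp(2*3^(3/4)*b/3)


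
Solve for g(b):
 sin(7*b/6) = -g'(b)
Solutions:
 g(b) = C1 + 6*cos(7*b/6)/7


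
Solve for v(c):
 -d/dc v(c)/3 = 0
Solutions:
 v(c) = C1


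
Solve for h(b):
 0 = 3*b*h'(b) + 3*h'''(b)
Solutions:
 h(b) = C1 + Integral(C2*airyai(-b) + C3*airybi(-b), b)


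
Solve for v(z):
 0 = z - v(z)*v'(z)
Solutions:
 v(z) = -sqrt(C1 + z^2)
 v(z) = sqrt(C1 + z^2)


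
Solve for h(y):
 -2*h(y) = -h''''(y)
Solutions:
 h(y) = C1*exp(-2^(1/4)*y) + C2*exp(2^(1/4)*y) + C3*sin(2^(1/4)*y) + C4*cos(2^(1/4)*y)


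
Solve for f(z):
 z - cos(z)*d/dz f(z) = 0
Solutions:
 f(z) = C1 + Integral(z/cos(z), z)


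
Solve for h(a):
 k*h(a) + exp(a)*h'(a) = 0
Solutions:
 h(a) = C1*exp(k*exp(-a))


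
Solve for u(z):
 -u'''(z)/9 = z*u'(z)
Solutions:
 u(z) = C1 + Integral(C2*airyai(-3^(2/3)*z) + C3*airybi(-3^(2/3)*z), z)
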